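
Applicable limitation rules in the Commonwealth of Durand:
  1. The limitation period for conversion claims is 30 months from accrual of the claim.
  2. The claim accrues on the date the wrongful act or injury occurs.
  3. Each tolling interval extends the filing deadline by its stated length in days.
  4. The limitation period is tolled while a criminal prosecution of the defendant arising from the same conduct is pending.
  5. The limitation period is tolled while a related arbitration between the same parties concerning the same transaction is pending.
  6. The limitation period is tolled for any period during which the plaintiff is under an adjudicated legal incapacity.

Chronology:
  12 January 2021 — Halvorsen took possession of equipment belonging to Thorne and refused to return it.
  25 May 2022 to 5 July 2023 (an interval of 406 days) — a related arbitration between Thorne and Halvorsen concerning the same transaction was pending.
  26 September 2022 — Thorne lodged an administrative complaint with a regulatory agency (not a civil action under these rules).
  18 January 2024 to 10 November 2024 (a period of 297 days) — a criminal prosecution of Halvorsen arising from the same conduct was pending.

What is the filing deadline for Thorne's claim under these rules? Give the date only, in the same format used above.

The claim accrued on 12 January 2021, when the wrongful act occurred.
30 months from 12 January 2021 is 12 July 2023.
Because the pending related arbitration ran from 25 May 2022 to 5 July 2023, the deadline is extended by 406 days to 21 August 2024.
The period was tolled for 297 days by the pending criminal prosecution (18 January 2024 to 10 November 2024), pushing the deadline to 14 June 2025.
None of the other events listed affects the running of the period under the stated rules.

14 June 2025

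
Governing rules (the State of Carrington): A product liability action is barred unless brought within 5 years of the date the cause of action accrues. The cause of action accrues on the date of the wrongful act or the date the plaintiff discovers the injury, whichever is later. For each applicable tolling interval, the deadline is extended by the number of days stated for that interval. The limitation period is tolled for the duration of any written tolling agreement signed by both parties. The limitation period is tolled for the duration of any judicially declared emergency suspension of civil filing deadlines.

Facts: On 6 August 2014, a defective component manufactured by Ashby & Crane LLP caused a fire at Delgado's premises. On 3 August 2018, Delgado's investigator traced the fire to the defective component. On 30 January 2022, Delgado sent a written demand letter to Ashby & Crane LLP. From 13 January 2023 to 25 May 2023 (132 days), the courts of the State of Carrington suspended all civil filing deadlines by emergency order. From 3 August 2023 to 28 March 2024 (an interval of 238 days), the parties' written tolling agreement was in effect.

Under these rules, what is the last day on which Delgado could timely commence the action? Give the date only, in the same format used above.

The claim accrued on 3 August 2018 — the later of the 6 August 2014 act and the 3 August 2018 discovery.
The untolled deadline — 5 years after 3 August 2018 — is 3 August 2023.
The period was tolled for 132 days by the emergency suspension of filing deadlines (13 January 2023 to 25 May 2023), pushing the deadline to 13 December 2023.
The period was tolled for 238 days by the written tolling agreement (3 August 2023 to 28 March 2024), pushing the deadline to 7 August 2024.
Nothing else in the chronology tolls or restarts the period.

7 August 2024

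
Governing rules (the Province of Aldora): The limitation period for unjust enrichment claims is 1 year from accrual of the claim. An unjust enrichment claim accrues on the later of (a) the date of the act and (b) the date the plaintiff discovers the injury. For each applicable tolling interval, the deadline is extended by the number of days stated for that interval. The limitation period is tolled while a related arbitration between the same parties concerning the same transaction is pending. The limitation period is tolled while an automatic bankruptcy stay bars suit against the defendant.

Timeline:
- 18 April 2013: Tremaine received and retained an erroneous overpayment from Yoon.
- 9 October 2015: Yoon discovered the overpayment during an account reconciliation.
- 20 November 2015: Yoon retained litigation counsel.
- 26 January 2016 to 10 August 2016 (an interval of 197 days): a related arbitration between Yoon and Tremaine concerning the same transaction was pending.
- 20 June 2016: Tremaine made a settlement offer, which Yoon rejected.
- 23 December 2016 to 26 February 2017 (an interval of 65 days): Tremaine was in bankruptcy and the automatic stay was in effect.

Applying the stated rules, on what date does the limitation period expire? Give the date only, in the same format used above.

28 June 2017

Taking the later of the act (18 April 2013) and discovery (9 October 2015), the claim accrued on 9 October 2015.
The untolled deadline — 1 year after 9 October 2015 — is 9 October 2016.
The period was tolled for 197 days by the pending related arbitration (26 January 2016 to 10 August 2016), pushing the deadline to 24 April 2017.
The automatic bankruptcy stay from 23 December 2016 to 26 February 2017 tolled the period for 65 days, extending the deadline to 28 June 2017.
None of the other events listed affects the running of the period under the stated rules.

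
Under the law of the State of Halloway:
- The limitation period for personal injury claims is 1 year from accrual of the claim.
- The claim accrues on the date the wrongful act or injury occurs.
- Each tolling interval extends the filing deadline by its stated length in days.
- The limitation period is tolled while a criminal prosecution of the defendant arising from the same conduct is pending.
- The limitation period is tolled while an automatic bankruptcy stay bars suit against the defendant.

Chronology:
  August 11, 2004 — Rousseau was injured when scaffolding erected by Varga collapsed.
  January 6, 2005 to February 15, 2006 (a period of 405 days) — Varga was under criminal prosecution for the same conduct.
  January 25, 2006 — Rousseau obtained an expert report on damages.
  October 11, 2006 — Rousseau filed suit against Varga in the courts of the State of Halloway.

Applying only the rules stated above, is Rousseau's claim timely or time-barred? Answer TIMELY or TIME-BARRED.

The limitation period began to run on August 11, 2004.
Adding the 1 year base period to August 11, 2004 gives a deadline of August 11, 2005, before any tolling.
The pending criminal prosecution from January 6, 2005 to February 15, 2006 tolled the period for 405 days, extending the deadline to September 20, 2006.
Nothing else in the chronology tolls or restarts the period.
Rousseau filed on October 11, 2006, after the September 20, 2006 deadline, so the action is time-barred.

TIME-BARRED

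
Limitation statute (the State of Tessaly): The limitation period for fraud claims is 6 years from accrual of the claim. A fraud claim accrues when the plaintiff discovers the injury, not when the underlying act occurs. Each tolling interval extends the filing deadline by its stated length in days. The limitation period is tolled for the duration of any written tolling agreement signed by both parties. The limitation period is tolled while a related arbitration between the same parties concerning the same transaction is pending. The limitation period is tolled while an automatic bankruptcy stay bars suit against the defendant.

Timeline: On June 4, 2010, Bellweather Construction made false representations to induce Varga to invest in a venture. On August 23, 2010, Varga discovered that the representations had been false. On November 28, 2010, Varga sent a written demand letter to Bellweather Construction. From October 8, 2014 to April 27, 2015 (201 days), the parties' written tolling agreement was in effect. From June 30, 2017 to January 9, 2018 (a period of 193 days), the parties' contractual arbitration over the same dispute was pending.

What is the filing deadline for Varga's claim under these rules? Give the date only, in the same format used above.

March 12, 2017

The claim did not accrue until Varga discovered the injury on August 23, 2010; the June 4, 2010 act date does not start the clock under the stated rule.
The untolled deadline — 6 years after August 23, 2010 — is August 23, 2016.
The period was tolled for 201 days by the written tolling agreement (October 8, 2014 to April 27, 2015), pushing the deadline to March 12, 2017.
By the time the pending related arbitration began on June 30, 2017, the limitation period had already expired on March 12, 2017; that interval cannot revive it.
The other events in the timeline have no effect on the limitation period under the stated rules.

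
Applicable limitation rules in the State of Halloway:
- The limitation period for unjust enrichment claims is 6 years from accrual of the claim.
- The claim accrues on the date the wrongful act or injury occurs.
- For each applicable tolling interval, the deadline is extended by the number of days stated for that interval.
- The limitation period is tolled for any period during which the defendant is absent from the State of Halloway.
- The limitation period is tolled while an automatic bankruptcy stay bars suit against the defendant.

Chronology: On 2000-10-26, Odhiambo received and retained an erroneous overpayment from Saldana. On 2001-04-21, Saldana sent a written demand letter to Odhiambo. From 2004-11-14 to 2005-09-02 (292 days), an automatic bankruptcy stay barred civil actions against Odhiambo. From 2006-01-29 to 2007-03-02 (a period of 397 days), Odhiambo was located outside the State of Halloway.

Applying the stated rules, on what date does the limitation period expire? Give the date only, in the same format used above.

The claim accrued on 2000-10-26, the date of the act.
The untolled deadline — 6 years after 2000-10-26 — is 2006-10-26.
Because the automatic bankruptcy stay ran from 2004-11-14 to 2005-09-02, the deadline is extended by 292 days to 2007-08-14.
The period was tolled for 397 days by the defendant's absence from the jurisdiction (2006-01-29 to 2007-03-02), pushing the deadline to 2008-09-14.
None of the other events listed affects the running of the period under the stated rules.

2008-09-14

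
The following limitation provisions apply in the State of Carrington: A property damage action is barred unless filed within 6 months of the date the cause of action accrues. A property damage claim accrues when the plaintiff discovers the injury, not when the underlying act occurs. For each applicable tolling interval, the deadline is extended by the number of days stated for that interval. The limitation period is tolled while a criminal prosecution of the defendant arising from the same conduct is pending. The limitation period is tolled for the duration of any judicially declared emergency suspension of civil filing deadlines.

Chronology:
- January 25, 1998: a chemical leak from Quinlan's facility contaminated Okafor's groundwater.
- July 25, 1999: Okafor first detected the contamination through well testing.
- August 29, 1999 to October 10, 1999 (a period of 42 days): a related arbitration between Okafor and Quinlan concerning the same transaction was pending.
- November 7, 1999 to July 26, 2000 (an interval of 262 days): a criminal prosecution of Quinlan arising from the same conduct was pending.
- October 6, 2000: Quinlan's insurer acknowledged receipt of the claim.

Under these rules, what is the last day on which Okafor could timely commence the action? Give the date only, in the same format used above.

October 13, 2000

The claim did not accrue until Okafor discovered the injury on July 25, 1999; the January 25, 1998 act date does not start the clock under the stated rule.
The untolled deadline — 6 months after July 25, 1999 — is January 25, 2000.
Because the pending criminal prosecution ran from November 7, 1999 to July 26, 2000, the deadline is extended by 262 days to October 13, 2000.
Although a pending arbitration ran from August 29, 1999 to October 10, 1999, the stated rules do not make that a tolling event, so it is disregarded.
None of the other events listed affects the running of the period under the stated rules.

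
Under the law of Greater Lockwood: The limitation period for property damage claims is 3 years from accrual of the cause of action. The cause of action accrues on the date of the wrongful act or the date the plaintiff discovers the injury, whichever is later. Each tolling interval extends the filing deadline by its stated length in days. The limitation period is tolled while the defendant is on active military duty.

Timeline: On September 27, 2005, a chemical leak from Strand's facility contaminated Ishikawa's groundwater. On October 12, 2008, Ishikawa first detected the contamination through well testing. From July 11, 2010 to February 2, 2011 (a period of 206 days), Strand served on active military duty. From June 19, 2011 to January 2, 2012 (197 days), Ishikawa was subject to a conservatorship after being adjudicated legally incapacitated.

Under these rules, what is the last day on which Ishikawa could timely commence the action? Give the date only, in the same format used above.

The claim accrued on October 12, 2008 — the later of the September 27, 2005 act and the October 12, 2008 discovery.
3 years from October 12, 2008 is October 12, 2011.
Because the defendant's active military service ran from July 11, 2010 to February 2, 2011, the deadline is extended by 206 days to May 5, 2012.
Although the plaintiff's incapacity ran from June 19, 2011 to January 2, 2012, the stated rules do not make that a tolling event, so it is disregarded.

May 5, 2012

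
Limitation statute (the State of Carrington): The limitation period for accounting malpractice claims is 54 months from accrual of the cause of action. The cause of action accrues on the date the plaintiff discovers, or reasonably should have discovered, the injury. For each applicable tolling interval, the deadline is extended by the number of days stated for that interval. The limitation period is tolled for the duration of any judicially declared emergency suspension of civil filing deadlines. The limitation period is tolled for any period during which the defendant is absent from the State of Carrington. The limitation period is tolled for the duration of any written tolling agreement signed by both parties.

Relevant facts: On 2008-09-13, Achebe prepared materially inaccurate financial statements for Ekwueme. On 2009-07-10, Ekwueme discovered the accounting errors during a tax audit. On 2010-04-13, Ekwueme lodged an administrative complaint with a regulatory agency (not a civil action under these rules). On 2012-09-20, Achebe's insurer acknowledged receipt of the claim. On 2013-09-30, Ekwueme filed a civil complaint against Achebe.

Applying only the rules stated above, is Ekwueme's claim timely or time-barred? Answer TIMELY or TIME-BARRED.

TIMELY

Accrual is tied to discovery, so the period began on 2009-07-10 rather than on 2008-09-13 when the act occurred.
The untolled deadline — 54 months after 2009-07-10 — is 2014-01-10.
The other events in the timeline have no effect on the limitation period under the stated rules.
Filing on 2013-09-30 beat the 2014-01-10 deadline — the action is timely.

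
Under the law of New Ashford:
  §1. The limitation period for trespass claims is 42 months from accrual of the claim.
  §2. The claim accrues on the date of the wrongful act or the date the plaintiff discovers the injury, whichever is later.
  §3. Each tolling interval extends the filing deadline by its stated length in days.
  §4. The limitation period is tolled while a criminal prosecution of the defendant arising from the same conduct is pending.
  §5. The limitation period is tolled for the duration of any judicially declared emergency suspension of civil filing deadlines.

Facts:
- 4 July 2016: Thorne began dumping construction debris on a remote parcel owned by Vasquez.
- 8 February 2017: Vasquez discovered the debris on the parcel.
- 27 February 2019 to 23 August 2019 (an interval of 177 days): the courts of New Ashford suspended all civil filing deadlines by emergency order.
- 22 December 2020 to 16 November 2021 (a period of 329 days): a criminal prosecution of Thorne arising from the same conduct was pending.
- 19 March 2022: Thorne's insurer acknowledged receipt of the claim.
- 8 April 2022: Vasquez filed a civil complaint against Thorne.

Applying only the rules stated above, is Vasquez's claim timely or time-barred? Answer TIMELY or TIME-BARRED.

Because discovery on 8 February 2017 post-dates the 4 July 2016 act, accrual under the later-of rule falls on 8 February 2017.
Adding the 42 months base period to 8 February 2017 gives a deadline of 8 August 2020, before any tolling.
The period was tolled for 177 days by the emergency suspension of filing deadlines (27 February 2019 to 23 August 2019), pushing the deadline to 1 February 2021.
The period was tolled for 329 days by the pending criminal prosecution (22 December 2020 to 16 November 2021), pushing the deadline to 27 December 2021.
None of the other events listed affects the running of the period under the stated rules.
The 8 April 2022 filing falls after the 27 December 2021 deadline; the claim is time-barred.

TIME-BARRED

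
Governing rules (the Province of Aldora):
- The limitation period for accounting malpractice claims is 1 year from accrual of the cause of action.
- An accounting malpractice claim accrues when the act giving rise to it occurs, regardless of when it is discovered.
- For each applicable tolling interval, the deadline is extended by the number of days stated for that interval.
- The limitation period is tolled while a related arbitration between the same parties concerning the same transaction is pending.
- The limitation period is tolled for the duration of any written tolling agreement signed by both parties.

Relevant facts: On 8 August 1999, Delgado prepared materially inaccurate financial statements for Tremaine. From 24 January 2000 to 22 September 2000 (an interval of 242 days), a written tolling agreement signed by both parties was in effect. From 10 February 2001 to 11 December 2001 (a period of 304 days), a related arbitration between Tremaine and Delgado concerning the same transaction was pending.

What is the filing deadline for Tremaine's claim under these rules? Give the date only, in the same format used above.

The cause of action accrued on 8 August 1999, the date of the act.
1 year from 8 August 1999 is 8 August 2000.
The written tolling agreement from 24 January 2000 to 22 September 2000 tolled the period for 242 days, extending the deadline to 7 April 2001.
The period was tolled for 304 days by the pending related arbitration (10 February 2001 to 11 December 2001), pushing the deadline to 5 February 2002.

5 February 2002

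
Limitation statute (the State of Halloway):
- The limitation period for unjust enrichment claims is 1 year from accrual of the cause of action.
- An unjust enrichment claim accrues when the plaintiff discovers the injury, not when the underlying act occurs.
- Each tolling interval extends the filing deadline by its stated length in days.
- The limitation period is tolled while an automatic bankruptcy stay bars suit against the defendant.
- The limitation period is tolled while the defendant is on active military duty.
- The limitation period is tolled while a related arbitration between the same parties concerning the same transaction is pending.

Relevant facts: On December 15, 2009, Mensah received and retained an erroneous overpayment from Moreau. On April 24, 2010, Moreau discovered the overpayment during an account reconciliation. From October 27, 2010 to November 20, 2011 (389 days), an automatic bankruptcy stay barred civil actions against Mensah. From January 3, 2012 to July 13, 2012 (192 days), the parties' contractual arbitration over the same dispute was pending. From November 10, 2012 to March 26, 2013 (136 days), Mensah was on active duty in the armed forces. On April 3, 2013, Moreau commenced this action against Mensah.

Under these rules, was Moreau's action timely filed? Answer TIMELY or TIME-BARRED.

Accrual is tied to discovery, so the period began on April 24, 2010 rather than on December 15, 2009 when the act occurred.
Adding the 1 year base period to April 24, 2010 gives a deadline of April 24, 2011, before any tolling.
Because the automatic bankruptcy stay ran from October 27, 2010 to November 20, 2011, the deadline is extended by 389 days to May 17, 2012.
The period was tolled for 192 days by the pending related arbitration (January 3, 2012 to July 13, 2012), pushing the deadline to November 25, 2012.
The period was tolled for 136 days by the defendant's active military service (November 10, 2012 to March 26, 2013), pushing the deadline to April 10, 2013.
Filing on April 3, 2013 beat the April 10, 2013 deadline — the action is timely.

TIMELY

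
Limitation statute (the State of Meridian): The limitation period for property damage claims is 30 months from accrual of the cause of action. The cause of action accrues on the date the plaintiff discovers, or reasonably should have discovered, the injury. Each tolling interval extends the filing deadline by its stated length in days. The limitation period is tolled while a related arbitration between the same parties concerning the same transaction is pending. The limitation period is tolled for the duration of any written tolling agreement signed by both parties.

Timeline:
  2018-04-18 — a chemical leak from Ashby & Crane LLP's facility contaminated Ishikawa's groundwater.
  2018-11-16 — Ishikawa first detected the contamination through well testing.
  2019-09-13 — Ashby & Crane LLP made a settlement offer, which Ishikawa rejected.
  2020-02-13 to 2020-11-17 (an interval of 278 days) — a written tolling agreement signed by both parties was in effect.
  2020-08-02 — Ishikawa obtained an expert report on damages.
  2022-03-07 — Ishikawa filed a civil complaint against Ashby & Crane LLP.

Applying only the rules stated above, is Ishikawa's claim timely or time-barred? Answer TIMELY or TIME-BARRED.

The claim did not accrue until Ishikawa discovered the injury on 2018-11-16; the 2018-04-18 act date does not start the clock under the stated rule.
Adding the 30 months base period to 2018-11-16 gives a deadline of 2021-05-16, before any tolling.
The written tolling agreement from 2020-02-13 to 2020-11-17 tolled the period for 278 days, extending the deadline to 2022-02-18.
Nothing else in the chronology tolls or restarts the period.
Filing on 2022-03-07 missed the 2022-02-18 deadline — the action is time-barred.

TIME-BARRED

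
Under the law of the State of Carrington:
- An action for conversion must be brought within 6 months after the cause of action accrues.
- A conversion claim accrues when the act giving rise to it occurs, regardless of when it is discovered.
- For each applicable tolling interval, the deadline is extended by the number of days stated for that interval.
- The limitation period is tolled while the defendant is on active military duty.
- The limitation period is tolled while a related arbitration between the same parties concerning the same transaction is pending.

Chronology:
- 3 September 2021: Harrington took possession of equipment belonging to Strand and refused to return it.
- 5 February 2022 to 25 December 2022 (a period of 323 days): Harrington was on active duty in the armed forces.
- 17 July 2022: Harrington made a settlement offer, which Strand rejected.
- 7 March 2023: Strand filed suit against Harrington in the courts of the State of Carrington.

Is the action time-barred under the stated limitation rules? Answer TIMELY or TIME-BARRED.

The cause of action accrued on 3 September 2021, the date of the act.
Adding the 6 months base period to 3 September 2021 gives a deadline of 3 March 2022, before any tolling.
The defendant's active military service from 5 February 2022 to 25 December 2022 tolled the period for 323 days, extending the deadline to 20 January 2023.
Nothing else in the chronology tolls or restarts the period.
Filing on 7 March 2023 missed the 20 January 2023 deadline — the action is time-barred.

TIME-BARRED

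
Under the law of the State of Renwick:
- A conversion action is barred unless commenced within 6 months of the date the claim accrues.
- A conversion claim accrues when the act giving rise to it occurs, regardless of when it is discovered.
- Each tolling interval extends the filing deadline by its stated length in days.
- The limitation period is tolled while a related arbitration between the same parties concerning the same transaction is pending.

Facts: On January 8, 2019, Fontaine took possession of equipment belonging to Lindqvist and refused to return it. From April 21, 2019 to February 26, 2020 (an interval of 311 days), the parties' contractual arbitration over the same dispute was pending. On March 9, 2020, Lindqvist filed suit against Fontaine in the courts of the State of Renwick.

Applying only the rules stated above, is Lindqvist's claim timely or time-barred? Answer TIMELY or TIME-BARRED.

TIMELY

The claim accrued on January 8, 2019, when the wrongful act occurred.
6 months from January 8, 2019 is July 8, 2019.
The pending related arbitration from April 21, 2019 to February 26, 2020 tolled the period for 311 days, extending the deadline to May 14, 2020.
The March 9, 2020 filing precedes the May 14, 2020 deadline; the claim is timely.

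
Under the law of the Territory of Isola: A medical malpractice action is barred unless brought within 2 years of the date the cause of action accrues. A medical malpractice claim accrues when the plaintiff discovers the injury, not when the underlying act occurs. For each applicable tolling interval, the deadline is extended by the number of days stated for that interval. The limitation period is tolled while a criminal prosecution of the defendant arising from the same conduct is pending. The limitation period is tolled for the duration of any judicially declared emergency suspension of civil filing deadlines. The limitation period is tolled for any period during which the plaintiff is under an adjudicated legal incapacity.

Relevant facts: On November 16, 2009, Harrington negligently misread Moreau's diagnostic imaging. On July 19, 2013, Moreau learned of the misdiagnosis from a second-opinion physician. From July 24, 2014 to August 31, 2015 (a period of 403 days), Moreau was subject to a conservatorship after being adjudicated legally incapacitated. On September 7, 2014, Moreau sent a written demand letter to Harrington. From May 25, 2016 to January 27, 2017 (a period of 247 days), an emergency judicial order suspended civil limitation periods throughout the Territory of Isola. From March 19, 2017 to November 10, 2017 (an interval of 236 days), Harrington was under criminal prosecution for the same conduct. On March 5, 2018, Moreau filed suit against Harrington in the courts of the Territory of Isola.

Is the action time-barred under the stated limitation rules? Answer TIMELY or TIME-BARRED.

The claim did not accrue until Moreau discovered the injury on July 19, 2013; the November 16, 2009 act date does not start the clock under the stated rule.
The untolled deadline — 2 years after July 19, 2013 — is July 19, 2015.
The period was tolled for 403 days by the plaintiff's legal incapacity (July 24, 2014 to August 31, 2015), pushing the deadline to August 25, 2016.
The emergency suspension of filing deadlines from May 25, 2016 to January 27, 2017 tolled the period for 247 days, extending the deadline to April 29, 2017.
The period was tolled for 236 days by the pending criminal prosecution (March 19, 2017 to November 10, 2017), pushing the deadline to December 21, 2017.
Nothing else in the chronology tolls or restarts the period.
Filing on March 5, 2018 missed the December 21, 2017 deadline — the action is time-barred.

TIME-BARRED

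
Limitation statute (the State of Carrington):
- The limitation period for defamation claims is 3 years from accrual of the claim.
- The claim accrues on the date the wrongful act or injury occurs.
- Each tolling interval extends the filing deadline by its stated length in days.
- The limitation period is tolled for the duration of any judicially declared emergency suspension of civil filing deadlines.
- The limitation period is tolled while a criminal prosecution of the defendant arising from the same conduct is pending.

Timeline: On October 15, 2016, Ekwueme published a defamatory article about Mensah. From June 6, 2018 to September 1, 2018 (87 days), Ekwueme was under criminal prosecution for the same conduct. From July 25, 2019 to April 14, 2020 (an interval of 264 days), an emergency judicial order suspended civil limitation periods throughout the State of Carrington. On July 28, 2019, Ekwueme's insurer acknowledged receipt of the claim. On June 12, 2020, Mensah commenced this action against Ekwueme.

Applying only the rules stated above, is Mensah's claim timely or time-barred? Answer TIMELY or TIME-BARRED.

TIMELY

The claim accrued on October 15, 2016, the date of the act.
Adding the 3 years base period to October 15, 2016 gives a deadline of October 15, 2019, before any tolling.
The period was tolled for 87 days by the pending criminal prosecution (June 6, 2018 to September 1, 2018), pushing the deadline to January 10, 2020.
The emergency suspension of filing deadlines from July 25, 2019 to April 14, 2020 tolled the period for 264 days, extending the deadline to September 30, 2020.
The other events in the timeline have no effect on the limitation period under the stated rules.
The June 12, 2020 filing precedes the September 30, 2020 deadline; the claim is timely.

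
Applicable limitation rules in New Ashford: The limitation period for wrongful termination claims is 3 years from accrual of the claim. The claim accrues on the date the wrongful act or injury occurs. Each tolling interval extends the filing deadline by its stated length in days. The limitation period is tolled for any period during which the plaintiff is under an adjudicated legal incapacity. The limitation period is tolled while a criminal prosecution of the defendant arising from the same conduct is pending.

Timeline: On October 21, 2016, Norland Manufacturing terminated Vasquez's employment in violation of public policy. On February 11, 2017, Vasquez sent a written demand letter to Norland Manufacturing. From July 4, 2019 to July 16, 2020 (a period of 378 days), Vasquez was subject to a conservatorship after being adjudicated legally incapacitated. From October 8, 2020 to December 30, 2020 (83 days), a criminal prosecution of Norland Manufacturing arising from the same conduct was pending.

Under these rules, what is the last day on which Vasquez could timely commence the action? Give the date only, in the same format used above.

The limitation period began to run on October 21, 2016.
3 years from October 21, 2016 is October 21, 2019.
The period was tolled for 378 days by the plaintiff's legal incapacity (July 4, 2019 to July 16, 2020), pushing the deadline to November 2, 2020.
The period was tolled for 83 days by the pending criminal prosecution (October 8, 2020 to December 30, 2020), pushing the deadline to January 24, 2021.
The other events in the timeline have no effect on the limitation period under the stated rules.

January 24, 2021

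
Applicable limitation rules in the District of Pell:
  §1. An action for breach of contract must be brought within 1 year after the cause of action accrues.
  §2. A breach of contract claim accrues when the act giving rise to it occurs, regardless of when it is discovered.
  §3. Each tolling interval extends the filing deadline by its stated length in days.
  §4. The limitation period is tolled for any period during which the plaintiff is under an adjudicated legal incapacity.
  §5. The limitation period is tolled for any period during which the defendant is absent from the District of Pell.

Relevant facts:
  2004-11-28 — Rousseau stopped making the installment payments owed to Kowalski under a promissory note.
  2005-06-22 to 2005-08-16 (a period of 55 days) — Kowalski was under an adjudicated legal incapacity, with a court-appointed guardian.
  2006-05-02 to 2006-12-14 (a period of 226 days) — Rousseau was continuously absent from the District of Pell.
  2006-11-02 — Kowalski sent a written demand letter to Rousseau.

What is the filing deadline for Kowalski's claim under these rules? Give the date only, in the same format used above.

The cause of action accrued on 2004-11-28, the date of the act.
1 year from 2004-11-28 is 2005-11-28.
The plaintiff's legal incapacity from 2005-06-22 to 2005-08-16 tolled the period for 55 days, extending the deadline to 2006-01-22.
By the time the defendant's absence from the jurisdiction began on 2006-05-02, the limitation period had already expired on 2006-01-22; that interval cannot revive it.
Nothing else in the chronology tolls or restarts the period.

2006-01-22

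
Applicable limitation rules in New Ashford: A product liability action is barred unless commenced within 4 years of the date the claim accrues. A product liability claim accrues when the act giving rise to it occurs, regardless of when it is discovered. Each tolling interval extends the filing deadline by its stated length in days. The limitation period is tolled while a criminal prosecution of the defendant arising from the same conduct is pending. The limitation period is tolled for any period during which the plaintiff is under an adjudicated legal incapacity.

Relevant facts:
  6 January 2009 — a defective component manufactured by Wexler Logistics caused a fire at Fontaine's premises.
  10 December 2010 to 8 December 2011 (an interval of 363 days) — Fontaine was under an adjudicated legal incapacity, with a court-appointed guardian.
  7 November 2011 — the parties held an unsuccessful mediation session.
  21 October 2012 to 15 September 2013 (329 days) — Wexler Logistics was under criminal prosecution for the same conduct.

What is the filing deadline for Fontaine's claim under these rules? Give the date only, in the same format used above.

29 November 2014

The claim accrued on 6 January 2009, the date of the act.
Adding the 4 years base period to 6 January 2009 gives a deadline of 6 January 2013, before any tolling.
Because the plaintiff's legal incapacity ran from 10 December 2010 to 8 December 2011, the deadline is extended by 363 days to 4 January 2014.
Because the pending criminal prosecution ran from 21 October 2012 to 15 September 2013, the deadline is extended by 329 days to 29 November 2014.
Nothing else in the chronology tolls or restarts the period.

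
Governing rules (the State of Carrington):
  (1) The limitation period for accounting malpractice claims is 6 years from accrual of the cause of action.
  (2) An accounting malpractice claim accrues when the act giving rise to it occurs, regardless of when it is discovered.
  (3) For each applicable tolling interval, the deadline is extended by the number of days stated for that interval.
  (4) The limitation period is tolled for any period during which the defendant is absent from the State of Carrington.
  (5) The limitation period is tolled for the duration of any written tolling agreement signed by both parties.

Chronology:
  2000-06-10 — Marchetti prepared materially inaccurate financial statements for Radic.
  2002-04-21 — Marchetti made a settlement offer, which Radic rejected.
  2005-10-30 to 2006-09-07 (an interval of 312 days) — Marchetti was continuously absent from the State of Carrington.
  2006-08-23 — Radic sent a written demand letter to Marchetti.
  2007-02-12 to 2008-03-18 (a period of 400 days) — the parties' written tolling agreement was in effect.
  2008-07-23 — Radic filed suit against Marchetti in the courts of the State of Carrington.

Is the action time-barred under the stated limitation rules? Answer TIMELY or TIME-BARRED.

TIME-BARRED

The cause of action accrued on 2000-06-10, the date of the act.
Adding the 6 years base period to 2000-06-10 gives a deadline of 2006-06-10, before any tolling.
Because the defendant's absence from the jurisdiction ran from 2005-10-30 to 2006-09-07, the deadline is extended by 312 days to 2007-04-18.
The written tolling agreement from 2007-02-12 to 2008-03-18 tolled the period for 400 days, extending the deadline to 2008-05-22.
Nothing else in the chronology tolls or restarts the period.
Radic filed on 2008-07-23, after the 2008-05-22 deadline, so the action is time-barred.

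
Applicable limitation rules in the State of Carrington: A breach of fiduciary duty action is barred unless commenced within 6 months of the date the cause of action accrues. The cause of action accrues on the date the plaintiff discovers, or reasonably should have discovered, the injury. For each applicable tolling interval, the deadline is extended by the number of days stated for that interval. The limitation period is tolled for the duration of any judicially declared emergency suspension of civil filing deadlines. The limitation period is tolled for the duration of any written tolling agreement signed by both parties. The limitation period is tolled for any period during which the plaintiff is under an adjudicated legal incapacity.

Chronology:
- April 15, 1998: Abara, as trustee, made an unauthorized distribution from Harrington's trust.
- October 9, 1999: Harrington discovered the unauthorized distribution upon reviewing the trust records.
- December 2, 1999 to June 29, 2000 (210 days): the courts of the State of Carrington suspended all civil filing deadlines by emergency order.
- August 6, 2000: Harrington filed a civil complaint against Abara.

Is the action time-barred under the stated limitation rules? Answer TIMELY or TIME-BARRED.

Accrual is tied to discovery, so the period began on October 9, 1999 rather than on April 15, 1998 when the act occurred.
The untolled deadline — 6 months after October 9, 1999 — is April 9, 2000.
The period was tolled for 210 days by the emergency suspension of filing deadlines (December 2, 1999 to June 29, 2000), pushing the deadline to November 5, 2000.
The August 6, 2000 filing precedes the November 5, 2000 deadline; the claim is timely.

TIMELY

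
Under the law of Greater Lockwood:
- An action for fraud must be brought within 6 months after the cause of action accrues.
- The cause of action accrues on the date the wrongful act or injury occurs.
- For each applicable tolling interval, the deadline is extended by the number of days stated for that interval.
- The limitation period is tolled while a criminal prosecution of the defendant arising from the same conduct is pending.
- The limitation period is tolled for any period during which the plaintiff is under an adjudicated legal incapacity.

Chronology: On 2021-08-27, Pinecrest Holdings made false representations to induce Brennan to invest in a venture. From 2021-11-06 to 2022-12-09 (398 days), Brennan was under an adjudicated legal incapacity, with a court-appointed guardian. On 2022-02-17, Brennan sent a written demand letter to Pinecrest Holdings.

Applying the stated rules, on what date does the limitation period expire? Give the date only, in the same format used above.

The claim accrued on 2021-08-27, when the wrongful act occurred.
The untolled deadline — 6 months after 2021-08-27 — is 2022-02-27.
The period was tolled for 398 days by the plaintiff's legal incapacity (2021-11-06 to 2022-12-09), pushing the deadline to 2023-04-01.
None of the other events listed affects the running of the period under the stated rules.

2023-04-01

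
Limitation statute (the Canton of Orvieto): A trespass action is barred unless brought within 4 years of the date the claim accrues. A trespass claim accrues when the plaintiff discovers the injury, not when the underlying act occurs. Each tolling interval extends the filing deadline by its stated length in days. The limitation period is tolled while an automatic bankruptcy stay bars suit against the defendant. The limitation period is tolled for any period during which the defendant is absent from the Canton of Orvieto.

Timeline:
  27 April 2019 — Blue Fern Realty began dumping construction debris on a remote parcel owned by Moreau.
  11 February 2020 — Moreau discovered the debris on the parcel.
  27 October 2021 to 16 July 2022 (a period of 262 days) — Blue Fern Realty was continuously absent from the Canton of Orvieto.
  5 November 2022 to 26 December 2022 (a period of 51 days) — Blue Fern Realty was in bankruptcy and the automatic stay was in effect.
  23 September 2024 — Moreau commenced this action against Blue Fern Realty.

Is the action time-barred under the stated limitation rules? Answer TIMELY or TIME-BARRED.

TIMELY

Under the discovery rule, the claim accrued on 11 February 2020, when Moreau discovered the injury — not on the 27 April 2019 date of the underlying act.
The untolled deadline — 4 years after 11 February 2020 — is 11 February 2024.
Because the defendant's absence from the jurisdiction ran from 27 October 2021 to 16 July 2022, the deadline is extended by 262 days to 30 October 2024.
Because the automatic bankruptcy stay ran from 5 November 2022 to 26 December 2022, the deadline is extended by 51 days to 20 December 2024.
Moreau filed on 23 September 2024, before the 20 December 2024 deadline, so the action is timely.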